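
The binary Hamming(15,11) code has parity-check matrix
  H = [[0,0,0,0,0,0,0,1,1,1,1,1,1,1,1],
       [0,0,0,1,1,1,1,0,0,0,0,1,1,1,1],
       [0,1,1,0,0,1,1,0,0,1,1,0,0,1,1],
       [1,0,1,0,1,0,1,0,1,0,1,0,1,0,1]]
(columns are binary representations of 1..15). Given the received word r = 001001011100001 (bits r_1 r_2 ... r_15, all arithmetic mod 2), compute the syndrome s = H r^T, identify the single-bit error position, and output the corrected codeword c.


s = (0, 0, 0, 1)^T, error position = 1, corrected codeword c = 101001011100001

Compute s = H r^T mod 2 one row at a time:
  s_1 = 1 + 1 + 1 + 0 + 0 + 0 + 0 + 1 = 4 ≡ 0 (mod 2).
  s_2 = 0 + 0 + 1 + 0 + 0 + 0 + 0 + 1 = 2 ≡ 0 (mod 2).
  s_3 = 0 + 1 + 1 + 0 + 1 + 0 + 0 + 1 = 4 ≡ 0 (mod 2).
  s_4 = 0 + 1 + 0 + 0 + 1 + 0 + 0 + 1 = 3 ≡ 1 (mod 2).
s = (0, 0, 0, 1)^T — this equals column 1 of H (binary 0001), so error is at position 1.
Correct: flip bit 1 of r = 001001011100001 to get c = 101001011100001.


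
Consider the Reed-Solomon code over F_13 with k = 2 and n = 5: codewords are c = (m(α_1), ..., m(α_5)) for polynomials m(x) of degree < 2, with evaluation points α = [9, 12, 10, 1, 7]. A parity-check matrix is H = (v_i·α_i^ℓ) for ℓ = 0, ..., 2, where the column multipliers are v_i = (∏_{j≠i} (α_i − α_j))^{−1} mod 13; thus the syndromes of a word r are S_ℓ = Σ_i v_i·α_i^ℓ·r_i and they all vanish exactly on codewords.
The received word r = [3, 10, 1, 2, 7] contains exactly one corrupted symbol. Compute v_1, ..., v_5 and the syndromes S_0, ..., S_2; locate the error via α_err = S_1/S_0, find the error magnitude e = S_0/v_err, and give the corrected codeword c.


S = (5, 5, 5), error at position 4, error magnitude e = 9, c = [3, 10, 1, 6, 7].

Step 1: column multipliers v_i = (∏_{j≠i}(α_i − α_j))^{−1} mod 13.
  i = 1 (α = 9): (9−12)(9−10)(9−1)(9−7) = (−3)·(−1)·8·2 = 48 ≡ 9, so v_1 = 9^{−1} = 3 (mod 13).
  i = 2 (α = 12): (12−9)(12−10)(12−1)(12−7) = 3·2·11·5 = 330 ≡ 5, so v_2 = 5^{−1} = 8 (mod 13).
  i = 3 (α = 10): (10−9)(10−12)(10−1)(10−7) = 1·(−2)·9·3 = −54 ≡ 11, so v_3 = 11^{−1} = 6 (mod 13).
  i = 4 (α = 1): (1−9)(1−12)(1−10)(1−7) = (−8)·(−11)·(−9)·(−6) = 4752 ≡ 7, so v_4 = 7^{−1} = 2 (mod 13).
  i = 5 (α = 7): (7−9)(7−12)(7−10)(7−1) = (−2)·(−5)·(−3)·6 = −180 ≡ 2, so v_5 = 2^{−1} = 7 (mod 13).
  v = [3, 8, 6, 2, 7].
Step 2: syndromes of r = [3, 10, 1, 2, 7] (all sums mod 13).
  S_0 = Σ v_i r_i = 3·3 + 8·10 + 6·1 + 2·2 + 7·7 = 148 ≡ 5.
  S_1 = Σ v_i α_i r_i = 3·9·3 + 8·12·10 + 6·10·1 + 2·1·2 + 7·7·7 = 1448 ≡ 5.
  α_i^2 mod 13 = [3, 1, 9, 1, 10].
  S_2 = Σ v_i α_i^2 r_i = 3·3·3 + 8·1·10 + 6·9·1 + 2·1·2 + 7·10·7 = 655 ≡ 5.
  S = (5, 5, 5) ≠ 0, so r is not a codeword (an error is present).
Step 3: locate the error. For a single error e at position i, S_ℓ = v_i·e·α_i^ℓ, so α_err = S_1/S_0.
  S_0^{−1} = 5^{−1} = 8 (mod 13), so α_err = 5·8 = 40 ≡ 1 = α_4. Error position i = 4.
  Consistency check: S_2/S_1 = 5·8 = 40 ≡ 1 = α_err ✓ (single-error assumption holds).
Step 4: error magnitude e = S_0/v_4 = S_0·∏_{j≠4}(α_4 − α_j) = 5·7 = 35 ≡ 9 (mod 13).
Step 5: correct position 4: c_4 = r_4 − e = 2 − 9 ≡ 6 (mod 13). Hence c = [3, 10, 1, 6, 7].
  Check: interpolating c through the α_i gives m(x) = 8 + 11·x (degree < 2) with m(α_i) = c_i for every i, so c is indeed a codeword.


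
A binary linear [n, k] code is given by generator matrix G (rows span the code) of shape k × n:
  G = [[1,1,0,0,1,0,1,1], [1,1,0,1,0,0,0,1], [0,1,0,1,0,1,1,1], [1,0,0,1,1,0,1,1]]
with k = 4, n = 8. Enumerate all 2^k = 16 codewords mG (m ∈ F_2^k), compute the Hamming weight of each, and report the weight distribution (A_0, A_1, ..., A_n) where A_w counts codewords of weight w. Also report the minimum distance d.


Weight distribution: A_0 = 1, A_2 = 2, A_3 = 4, A_4 = 5, A_5 = 4. Minimum distance d = 2.

Enumerate all 2^4 = 16 messages m ∈ F_2^4.
For each, compute codeword c = mG in F_2^8, then tally its weight.
  m = 0000 → c = 00000000, weight = 0.
  m = 1000 → c = 11001011, weight = 5.
  m = 0100 → c = 11010001, weight = 4.
  m = 1100 → c = 00011010, weight = 3.
  m = 0010 → c = 01010111, weight = 5.
  m = 1010 → c = 10011100, weight = 4.
  m = 0110 → c = 10000110, weight = 3.
  m = 1110 → c = 01001101, weight = 4.
  m = 0001 → c = 10011011, weight = 5.
  m = 1001 → c = 01010000, weight = 2.
  m = 0101 → c = 01001010, weight = 3.
  m = 1101 → c = 10000001, weight = 2.
  m = 0011 → c = 11001100, weight = 4.
  m = 1011 → c = 00000111, weight = 3.
  m = 0111 → c = 00011101, weight = 4.
  m = 1111 → c = 11010110, weight = 5.
Tally weights:
  weight 0: 1 codewords.
  weight 2: 2 codewords.
  weight 3: 4 codewords.
  weight 4: 5 codewords.
  weight 5: 4 codewords.
Minimum distance d = smallest w > 0 with A_w > 0 = 2.
Sanity: Σ A_w = 16 = 2^4 = 16 ✓.


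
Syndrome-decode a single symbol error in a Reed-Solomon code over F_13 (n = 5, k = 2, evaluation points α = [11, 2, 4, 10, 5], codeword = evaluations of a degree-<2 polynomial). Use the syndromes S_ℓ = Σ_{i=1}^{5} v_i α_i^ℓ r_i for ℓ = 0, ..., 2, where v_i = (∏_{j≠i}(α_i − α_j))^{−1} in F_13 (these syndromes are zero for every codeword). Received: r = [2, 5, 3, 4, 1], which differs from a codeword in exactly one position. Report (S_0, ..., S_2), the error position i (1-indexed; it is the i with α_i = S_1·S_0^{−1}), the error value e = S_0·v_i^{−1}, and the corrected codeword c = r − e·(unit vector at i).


S = (8, 3, 6), error at position 2, error magnitude e = 11, c = [2, 7, 3, 4, 1].

Step 1: column multipliers v_i = (∏_{j≠i}(α_i − α_j))^{−1} mod 13.
  i = 1 (α = 11): (11−2)(11−4)(11−10)(11−5) = 9·7·1·6 = 378 ≡ 1, so v_1 = 1^{−1} = 1 (mod 13).
  i = 2 (α = 2): (2−11)(2−4)(2−10)(2−5) = (−9)·(−2)·(−8)·(−3) = 432 ≡ 3, so v_2 = 3^{−1} = 9 (mod 13).
  i = 3 (α = 4): (4−11)(4−2)(4−10)(4−5) = (−7)·2·(−6)·(−1) = −84 ≡ 7, so v_3 = 7^{−1} = 2 (mod 13).
  i = 4 (α = 10): (10−11)(10−2)(10−4)(10−5) = (−1)·8·6·5 = −240 ≡ 7, so v_4 = 7^{−1} = 2 (mod 13).
  i = 5 (α = 5): (5−11)(5−2)(5−4)(5−10) = (−6)·3·1·(−5) = 90 ≡ 12, so v_5 = 12^{−1} = 12 (mod 13).
  v = [1, 9, 2, 2, 12].
Step 2: syndromes of r = [2, 5, 3, 4, 1] (all sums mod 13).
  S_0 = Σ v_i r_i = 1·2 + 9·5 + 2·3 + 2·4 + 12·1 = 73 ≡ 8.
  S_1 = Σ v_i α_i r_i = 1·11·2 + 9·2·5 + 2·4·3 + 2·10·4 + 12·5·1 = 276 ≡ 3.
  α_i^2 mod 13 = [4, 4, 3, 9, 12].
  S_2 = Σ v_i α_i^2 r_i = 1·4·2 + 9·4·5 + 2·3·3 + 2·9·4 + 12·12·1 = 422 ≡ 6.
  S = (8, 3, 6) ≠ 0, so r is not a codeword (an error is present).
Step 3: locate the error. For a single error e at position i, S_ℓ = v_i·e·α_i^ℓ, so α_err = S_1/S_0.
  S_0^{−1} = 8^{−1} = 5 (mod 13), so α_err = 3·5 = 15 ≡ 2 = α_2. Error position i = 2.
  Consistency check: S_2/S_1 = 6·9 = 54 ≡ 2 = α_err ✓ (single-error assumption holds).
Step 4: error magnitude e = S_0/v_2 = S_0·∏_{j≠2}(α_2 − α_j) = 8·3 = 24 ≡ 11 (mod 13).
Step 5: correct position 2: c_2 = r_2 − e = 5 − 11 ≡ 7 (mod 13). Hence c = [2, 7, 3, 4, 1].
  Check: interpolating c through the α_i gives m(x) = 11 + 11·x (degree < 2) with m(α_i) = c_i for every i, so c is indeed a codeword.


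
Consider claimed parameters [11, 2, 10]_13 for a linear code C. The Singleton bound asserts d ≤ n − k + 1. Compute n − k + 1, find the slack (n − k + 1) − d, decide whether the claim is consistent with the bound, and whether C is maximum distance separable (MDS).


Singleton RHS = n − k + 1 = 10, slack = 0, bound satisfied, MDS.

Singleton bound: d ≤ n − k + 1.
Here n = 11, k = 2, so n − k + 1 = 10.
Given d = 10, check d ≤ 10: YES.
Slack = (n − k + 1) − d = 0.
The code is MDS (slack = 0).
Description: the claimed parameters are [11, 2, 10]_13; such a code would be MDS (meets Singleton bound).


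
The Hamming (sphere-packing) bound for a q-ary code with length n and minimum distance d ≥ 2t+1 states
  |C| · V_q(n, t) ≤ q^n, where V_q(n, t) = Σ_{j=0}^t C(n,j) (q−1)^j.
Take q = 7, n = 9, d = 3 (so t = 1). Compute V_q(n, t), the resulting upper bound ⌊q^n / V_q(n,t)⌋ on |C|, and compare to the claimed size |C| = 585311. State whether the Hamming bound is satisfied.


V_q(n, t) = 55, q^n = 40353607, Hamming bound = 733701, |C| = 585311 ≤ bound (satisfied).

Step 1: Compute V_q(n, t) = Σ_{j=0}^1 C(n, j) (q−1)^j.
  j = 0: C(9,0)·(6)^0 = 1·1 = 1.
  j = 1: C(9,1)·(6)^1 = 9·6 = 54.
  V_q(n, t) = 1 + 54 = 55.
Step 2: q^n = 7^9 = 40353607.
Step 3: Hamming bound ⌊q^n / V_q(n,t)⌋ = ⌊40353607/55⌋ = 733701.
Step 4: Compare |C| = 585311 to 733701: satisfied.
The claimed |C| lies below the Hamming bound.


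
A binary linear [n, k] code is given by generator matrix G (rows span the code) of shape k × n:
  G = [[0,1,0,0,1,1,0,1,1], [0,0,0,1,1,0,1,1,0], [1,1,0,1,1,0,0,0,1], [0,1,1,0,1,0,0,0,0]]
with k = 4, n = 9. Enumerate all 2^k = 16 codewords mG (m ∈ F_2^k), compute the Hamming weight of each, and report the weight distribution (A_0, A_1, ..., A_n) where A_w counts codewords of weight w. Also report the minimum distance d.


Weight distribution: A_0 = 1, A_3 = 1, A_4 = 5, A_5 = 6, A_6 = 2, A_7 = 1. Minimum distance d = 3.

Enumerate all 2^4 = 16 messages m ∈ F_2^4.
For each, compute codeword c = mG in F_2^9, then tally its weight.
  m = 0000 → c = 000000000, weight = 0.
  m = 1000 → c = 010011011, weight = 5.
  m = 0100 → c = 000110110, weight = 4.
  m = 1100 → c = 010101101, weight = 5.
  m = 0010 → c = 110110001, weight = 5.
  m = 1010 → c = 100101010, weight = 4.
  m = 0110 → c = 110000111, weight = 5.
  m = 1110 → c = 100011100, weight = 4.
  m = 0001 → c = 011010000, weight = 3.
  m = 1001 → c = 001001011, weight = 4.
  m = 0101 → c = 011100110, weight = 5.
  m = 1101 → c = 001111101, weight = 6.
  m = 0011 → c = 101100001, weight = 4.
  m = 1011 → c = 111111010, weight = 7.
  m = 0111 → c = 101010111, weight = 6.
  m = 1111 → c = 111001100, weight = 5.
Tally weights:
  weight 0: 1 codewords.
  weight 3: 1 codewords.
  weight 4: 5 codewords.
  weight 5: 6 codewords.
  weight 6: 2 codewords.
  weight 7: 1 codewords.
Minimum distance d = smallest w > 0 with A_w > 0 = 3.
Sanity: Σ A_w = 16 = 2^4 = 16 ✓.


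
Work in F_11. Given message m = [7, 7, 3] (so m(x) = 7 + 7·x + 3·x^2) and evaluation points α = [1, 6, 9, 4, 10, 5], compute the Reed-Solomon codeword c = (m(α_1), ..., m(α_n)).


c = [6, 3, 5, 6, 3, 7]

Message polynomial: m(x) = 7 + 7·x + 3·x^2 (mod 11).
For each evaluation point α_i, compute m(α_i) mod 11:
  α_1 = 1: Horner steps 3 → 10 → 6, so m(1) = 6.
  α_2 = 6: Horner steps 3 → 3 → 3, so m(6) = 3.
  α_3 = 9: Horner steps 3 → 1 → 5, so m(9) = 5.
  α_4 = 4: Horner steps 3 → 8 → 6, so m(4) = 6.
  α_5 = 10: Horner steps 3 → 4 → 3, so m(10) = 3.
  α_6 = 5: Horner steps 3 → 0 → 7, so m(5) = 7.
Codeword c = [6, 3, 5, 6, 3, 7] ∈ F_11^6.


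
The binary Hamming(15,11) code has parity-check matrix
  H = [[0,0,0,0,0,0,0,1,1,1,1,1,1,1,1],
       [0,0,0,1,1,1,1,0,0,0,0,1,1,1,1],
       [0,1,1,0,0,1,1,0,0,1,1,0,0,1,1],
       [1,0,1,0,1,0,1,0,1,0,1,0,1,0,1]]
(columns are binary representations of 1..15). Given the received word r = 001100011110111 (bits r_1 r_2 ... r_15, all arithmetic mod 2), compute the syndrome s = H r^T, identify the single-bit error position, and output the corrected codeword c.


s = (1, 0, 1, 1)^T, error position = 11, corrected codeword c = 001100011100111

Compute s = H r^T mod 2 one row at a time:
  s_1 = 1 + 1 + 1 + 1 + 0 + 1 + 1 + 1 = 7 ≡ 1 (mod 2).
  s_2 = 1 + 0 + 0 + 0 + 0 + 1 + 1 + 1 = 4 ≡ 0 (mod 2).
  s_3 = 0 + 1 + 0 + 0 + 1 + 1 + 1 + 1 = 5 ≡ 1 (mod 2).
  s_4 = 0 + 1 + 0 + 0 + 1 + 1 + 1 + 1 = 5 ≡ 1 (mod 2).
s = (1, 0, 1, 1)^T — this equals column 11 of H (binary 1011), so error is at position 11.
Correct: flip bit 11 of r = 001100011110111 to get c = 001100011100111.


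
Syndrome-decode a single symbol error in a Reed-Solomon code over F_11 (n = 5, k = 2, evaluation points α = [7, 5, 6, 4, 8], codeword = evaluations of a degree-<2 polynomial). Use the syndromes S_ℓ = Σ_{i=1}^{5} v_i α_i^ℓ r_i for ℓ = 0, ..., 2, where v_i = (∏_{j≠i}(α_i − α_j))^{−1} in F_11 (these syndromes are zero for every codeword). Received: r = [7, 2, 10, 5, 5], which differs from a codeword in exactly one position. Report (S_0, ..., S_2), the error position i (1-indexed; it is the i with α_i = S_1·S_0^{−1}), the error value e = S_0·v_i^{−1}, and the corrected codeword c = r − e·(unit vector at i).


S = (6, 4, 10), error at position 5, error magnitude e = 1, c = [7, 2, 10, 5, 4].

Step 1: column multipliers v_i = (∏_{j≠i}(α_i − α_j))^{−1} mod 11.
  i = 1 (α = 7): (7−5)(7−6)(7−4)(7−8) = 2·1·3·(−1) = −6 ≡ 5, so v_1 = 5^{−1} = 9 (mod 11).
  i = 2 (α = 5): (5−7)(5−6)(5−4)(5−8) = (−2)·(−1)·1·(−3) = −6 ≡ 5, so v_2 = 5^{−1} = 9 (mod 11).
  i = 3 (α = 6): (6−7)(6−5)(6−4)(6−8) = (−1)·1·2·(−2) = 4 ≡ 4, so v_3 = 4^{−1} = 3 (mod 11).
  i = 4 (α = 4): (4−7)(4−5)(4−6)(4−8) = (−3)·(−1)·(−2)·(−4) = 24 ≡ 2, so v_4 = 2^{−1} = 6 (mod 11).
  i = 5 (α = 8): (8−7)(8−5)(8−6)(8−4) = 1·3·2·4 = 24 ≡ 2, so v_5 = 2^{−1} = 6 (mod 11).
  v = [9, 9, 3, 6, 6].
Step 2: syndromes of r = [7, 2, 10, 5, 5] (all sums mod 11).
  S_0 = Σ v_i r_i = 9·7 + 9·2 + 3·10 + 6·5 + 6·5 = 171 ≡ 6.
  S_1 = Σ v_i α_i r_i = 9·7·7 + 9·5·2 + 3·6·10 + 6·4·5 + 6·8·5 = 1071 ≡ 4.
  α_i^2 mod 11 = [5, 3, 3, 5, 9].
  S_2 = Σ v_i α_i^2 r_i = 9·5·7 + 9·3·2 + 3·3·10 + 6·5·5 + 6·9·5 = 879 ≡ 10.
  S = (6, 4, 10) ≠ 0, so r is not a codeword (an error is present).
Step 3: locate the error. For a single error e at position i, S_ℓ = v_i·e·α_i^ℓ, so α_err = S_1/S_0.
  S_0^{−1} = 6^{−1} = 2 (mod 11), so α_err = 4·2 = 8 ≡ 8 = α_5. Error position i = 5.
  Consistency check: S_2/S_1 = 10·3 = 30 ≡ 8 = α_err ✓ (single-error assumption holds).
Step 4: error magnitude e = S_0/v_5 = S_0·∏_{j≠5}(α_5 − α_j) = 6·2 = 12 ≡ 1 (mod 11).
Step 5: correct position 5: c_5 = r_5 − e = 5 − 1 ≡ 4 (mod 11). Hence c = [7, 2, 10, 5, 4].
  Check: interpolating c through the α_i gives m(x) = 6 + 8·x (degree < 2) with m(α_i) = c_i for every i, so c is indeed a codeword.


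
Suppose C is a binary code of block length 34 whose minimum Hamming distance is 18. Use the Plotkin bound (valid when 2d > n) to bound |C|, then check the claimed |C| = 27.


Plotkin bound M ≤ 18; given |C| = 27 > bound (violated).

Check applicability: 2d = 36, n = 34.
2d − n = 2 > 0, so Plotkin applies.
Compute d/(2d−n) = 18/2 ≈ 9.0000.
⌊d/(2d−n)⌋ = 9.
Plotkin bound: M ≤ 2·9 = 18.
Given |C| = 27, check: VIOLATED.
This |C| is above the Plotkin bound, so no binary code with n = 34, d = 18 and 27 codewords exists.


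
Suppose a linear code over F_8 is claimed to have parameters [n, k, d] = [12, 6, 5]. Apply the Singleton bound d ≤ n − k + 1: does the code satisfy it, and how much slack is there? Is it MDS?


Singleton RHS = n − k + 1 = 7, slack = 2, bound satisfied, not MDS.

Singleton bound: d ≤ n − k + 1.
Here n = 12, k = 6, so n − k + 1 = 7.
Given d = 5, check d ≤ 7: YES.
Slack = (n − k + 1) − d = 2.
The code is NOT MDS (slack = 2 > 0).
Description: the claimed parameters are [12, 6, 5]_8; such a code would be non-MDS.


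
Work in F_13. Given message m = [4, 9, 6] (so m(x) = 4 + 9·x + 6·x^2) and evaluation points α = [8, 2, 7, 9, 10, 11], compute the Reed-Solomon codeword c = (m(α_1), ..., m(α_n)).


c = [5, 7, 10, 12, 5, 10]

Message polynomial: m(x) = 4 + 9·x + 6·x^2 (mod 13).
For each evaluation point α_i, compute m(α_i) mod 13:
  α_1 = 8: Horner steps 6 → 5 → 5, so m(8) = 5.
  α_2 = 2: Horner steps 6 → 8 → 7, so m(2) = 7.
  α_3 = 7: Horner steps 6 → 12 → 10, so m(7) = 10.
  α_4 = 9: Horner steps 6 → 11 → 12, so m(9) = 12.
  α_5 = 10: Horner steps 6 → 4 → 5, so m(10) = 5.
  α_6 = 11: Horner steps 6 → 10 → 10, so m(11) = 10.
Codeword c = [5, 7, 10, 12, 5, 10] ∈ F_13^6.


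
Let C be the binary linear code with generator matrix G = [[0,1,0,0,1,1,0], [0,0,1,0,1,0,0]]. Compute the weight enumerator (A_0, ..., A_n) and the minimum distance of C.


Weight distribution: A_0 = 1, A_2 = 1, A_3 = 2. Minimum distance d = 2.

Enumerate all 2^2 = 4 messages m ∈ F_2^2.
For each, compute codeword c = mG in F_2^7, then tally its weight.
  m = 00 → c = 0000000, weight = 0.
  m = 10 → c = 0100110, weight = 3.
  m = 01 → c = 0010100, weight = 2.
  m = 11 → c = 0110010, weight = 3.
Tally weights:
  weight 0: 1 codewords.
  weight 2: 1 codewords.
  weight 3: 2 codewords.
Minimum distance d = smallest w > 0 with A_w > 0 = 2.
Sanity: Σ A_w = 4 = 2^2 = 4 ✓.


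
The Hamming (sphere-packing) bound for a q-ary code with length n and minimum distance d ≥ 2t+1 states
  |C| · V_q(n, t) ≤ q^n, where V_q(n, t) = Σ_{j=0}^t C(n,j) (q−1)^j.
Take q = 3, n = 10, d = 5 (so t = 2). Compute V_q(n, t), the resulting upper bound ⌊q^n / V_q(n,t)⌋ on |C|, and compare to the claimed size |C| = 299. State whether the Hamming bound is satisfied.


V_q(n, t) = 201, q^n = 59049, Hamming bound = 293, |C| = 299 > bound (violated).

Step 1: Compute V_q(n, t) = Σ_{j=0}^2 C(n, j) (q−1)^j.
  j = 0: C(10,0)·(2)^0 = 1·1 = 1.
  j = 1: C(10,1)·(2)^1 = 10·2 = 20.
  j = 2: C(10,2)·(2)^2 = 45·4 = 180.
  V_q(n, t) = 1 + 20 + 180 = 201.
Step 2: q^n = 3^10 = 59049.
Step 3: Hamming bound ⌊q^n / V_q(n,t)⌋ = ⌊59049/201⌋ = 293.
Step 4: Compare |C| = 299 to 293: violated.
The claimed |C| lies above the Hamming bound, so no 3-ary code of length 10 with d ≥ 5 can have 299 codewords.


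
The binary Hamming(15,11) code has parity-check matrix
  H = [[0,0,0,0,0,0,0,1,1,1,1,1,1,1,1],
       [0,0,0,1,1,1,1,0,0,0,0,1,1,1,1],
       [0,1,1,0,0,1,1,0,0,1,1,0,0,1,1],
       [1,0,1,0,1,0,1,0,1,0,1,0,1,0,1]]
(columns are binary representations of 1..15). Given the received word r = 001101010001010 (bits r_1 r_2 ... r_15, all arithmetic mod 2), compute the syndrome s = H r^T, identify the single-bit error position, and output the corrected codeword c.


s = (1, 0, 1, 1)^T, error position = 11, corrected codeword c = 001101010011010

Compute s = H r^T mod 2 one row at a time:
  s_1 = 1 + 0 + 0 + 0 + 1 + 0 + 1 + 0 = 3 ≡ 1 (mod 2).
  s_2 = 1 + 0 + 1 + 0 + 1 + 0 + 1 + 0 = 4 ≡ 0 (mod 2).
  s_3 = 0 + 1 + 1 + 0 + 0 + 0 + 1 + 0 = 3 ≡ 1 (mod 2).
  s_4 = 0 + 1 + 0 + 0 + 0 + 0 + 0 + 0 = 1 ≡ 1 (mod 2).
s = (1, 0, 1, 1)^T — this equals column 11 of H (binary 1011), so error is at position 11.
Correct: flip bit 11 of r = 001101010001010 to get c = 001101010011010.


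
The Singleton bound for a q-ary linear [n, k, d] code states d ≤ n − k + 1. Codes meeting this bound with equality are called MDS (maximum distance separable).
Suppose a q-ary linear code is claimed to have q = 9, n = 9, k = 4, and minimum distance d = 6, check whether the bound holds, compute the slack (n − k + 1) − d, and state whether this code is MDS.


Singleton RHS = n − k + 1 = 6, slack = 0, bound satisfied, MDS.

Singleton bound: d ≤ n − k + 1.
Here n = 9, k = 4, so n − k + 1 = 6.
Given d = 6, check d ≤ 6: YES.
Slack = (n − k + 1) − d = 0.
The code is MDS (slack = 0).
Description: the claimed parameters are [9, 4, 6]_9; such a code would be MDS (meets Singleton bound).


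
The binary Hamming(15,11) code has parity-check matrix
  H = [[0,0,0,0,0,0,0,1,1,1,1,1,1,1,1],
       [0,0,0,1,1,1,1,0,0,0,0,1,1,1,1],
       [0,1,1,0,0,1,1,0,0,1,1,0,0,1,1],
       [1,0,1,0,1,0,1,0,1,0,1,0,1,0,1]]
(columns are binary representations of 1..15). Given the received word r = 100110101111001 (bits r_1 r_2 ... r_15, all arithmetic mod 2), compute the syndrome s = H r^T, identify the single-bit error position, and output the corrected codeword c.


s = (1, 1, 0, 0)^T, error position = 12, corrected codeword c = 100110101110001

Compute s = H r^T mod 2 one row at a time:
  s_1 = 0 + 1 + 1 + 1 + 1 + 0 + 0 + 1 = 5 ≡ 1 (mod 2).
  s_2 = 1 + 1 + 0 + 1 + 1 + 0 + 0 + 1 = 5 ≡ 1 (mod 2).
  s_3 = 0 + 0 + 0 + 1 + 1 + 1 + 0 + 1 = 4 ≡ 0 (mod 2).
  s_4 = 1 + 0 + 1 + 1 + 1 + 1 + 0 + 1 = 6 ≡ 0 (mod 2).
s = (1, 1, 0, 0)^T — this equals column 12 of H (binary 1100), so error is at position 12.
Correct: flip bit 12 of r = 100110101111001 to get c = 100110101110001.


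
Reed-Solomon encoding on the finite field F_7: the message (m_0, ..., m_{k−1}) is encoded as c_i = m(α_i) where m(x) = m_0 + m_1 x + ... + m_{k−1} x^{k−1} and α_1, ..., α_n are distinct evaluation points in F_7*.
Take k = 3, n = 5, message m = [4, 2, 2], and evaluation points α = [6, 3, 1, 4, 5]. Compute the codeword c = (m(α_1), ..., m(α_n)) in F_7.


c = [4, 0, 1, 2, 1]

Message polynomial: m(x) = 4 + 2·x + 2·x^2 (mod 7).
For each evaluation point α_i, compute m(α_i) mod 7:
  α_1 = 6: Horner steps 2 → 0 → 4, so m(6) = 4.
  α_2 = 3: Horner steps 2 → 1 → 0, so m(3) = 0.
  α_3 = 1: Horner steps 2 → 4 → 1, so m(1) = 1.
  α_4 = 4: Horner steps 2 → 3 → 2, so m(4) = 2.
  α_5 = 5: Horner steps 2 → 5 → 1, so m(5) = 1.
Codeword c = [4, 0, 1, 2, 1] ∈ F_7^5.


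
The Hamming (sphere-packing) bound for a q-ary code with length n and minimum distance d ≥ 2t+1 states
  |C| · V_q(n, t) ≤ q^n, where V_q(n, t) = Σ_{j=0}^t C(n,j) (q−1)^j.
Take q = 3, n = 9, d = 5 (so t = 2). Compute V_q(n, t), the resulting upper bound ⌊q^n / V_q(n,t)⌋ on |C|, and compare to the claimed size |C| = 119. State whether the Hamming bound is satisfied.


V_q(n, t) = 163, q^n = 19683, Hamming bound = 120, |C| = 119 ≤ bound (satisfied).

Step 1: Compute V_q(n, t) = Σ_{j=0}^2 C(n, j) (q−1)^j.
  j = 0: C(9,0)·(2)^0 = 1·1 = 1.
  j = 1: C(9,1)·(2)^1 = 9·2 = 18.
  j = 2: C(9,2)·(2)^2 = 36·4 = 144.
  V_q(n, t) = 1 + 18 + 144 = 163.
Step 2: q^n = 3^9 = 19683.
Step 3: Hamming bound ⌊q^n / V_q(n,t)⌋ = ⌊19683/163⌋ = 120.
Step 4: Compare |C| = 119 to 120: satisfied.
The claimed |C| lies below the Hamming bound.


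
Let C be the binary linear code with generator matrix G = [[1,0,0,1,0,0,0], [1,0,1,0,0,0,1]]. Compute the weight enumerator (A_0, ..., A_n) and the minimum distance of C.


Weight distribution: A_0 = 1, A_2 = 1, A_3 = 2. Minimum distance d = 2.

Enumerate all 2^2 = 4 messages m ∈ F_2^2.
For each, compute codeword c = mG in F_2^7, then tally its weight.
  m = 00 → c = 0000000, weight = 0.
  m = 10 → c = 1001000, weight = 2.
  m = 01 → c = 1010001, weight = 3.
  m = 11 → c = 0011001, weight = 3.
Tally weights:
  weight 0: 1 codewords.
  weight 2: 1 codewords.
  weight 3: 2 codewords.
Minimum distance d = smallest w > 0 with A_w > 0 = 2.
Sanity: Σ A_w = 4 = 2^2 = 4 ✓.


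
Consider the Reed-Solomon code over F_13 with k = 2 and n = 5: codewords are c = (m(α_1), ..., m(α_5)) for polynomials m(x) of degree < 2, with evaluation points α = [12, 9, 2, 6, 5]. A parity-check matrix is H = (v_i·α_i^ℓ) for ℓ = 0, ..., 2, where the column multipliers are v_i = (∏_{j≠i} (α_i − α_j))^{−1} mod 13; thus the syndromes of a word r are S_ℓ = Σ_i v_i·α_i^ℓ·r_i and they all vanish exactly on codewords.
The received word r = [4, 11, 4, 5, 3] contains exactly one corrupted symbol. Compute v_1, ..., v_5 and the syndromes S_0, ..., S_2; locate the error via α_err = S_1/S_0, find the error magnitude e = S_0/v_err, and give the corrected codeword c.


S = (9, 5, 10), error at position 3, error magnitude e = 7, c = [4, 11, 10, 5, 3].

Step 1: column multipliers v_i = (∏_{j≠i}(α_i − α_j))^{−1} mod 13.
  i = 1 (α = 12): (12−9)(12−2)(12−6)(12−5) = 3·10·6·7 = 1260 ≡ 12, so v_1 = 12^{−1} = 12 (mod 13).
  i = 2 (α = 9): (9−12)(9−2)(9−6)(9−5) = (−3)·7·3·4 = −252 ≡ 8, so v_2 = 8^{−1} = 5 (mod 13).
  i = 3 (α = 2): (2−12)(2−9)(2−6)(2−5) = (−10)·(−7)·(−4)·(−3) = 840 ≡ 8, so v_3 = 8^{−1} = 5 (mod 13).
  i = 4 (α = 6): (6−12)(6−9)(6−2)(6−5) = (−6)·(−3)·4·1 = 72 ≡ 7, so v_4 = 7^{−1} = 2 (mod 13).
  i = 5 (α = 5): (5−12)(5−9)(5−2)(5−6) = (−7)·(−4)·3·(−1) = −84 ≡ 7, so v_5 = 7^{−1} = 2 (mod 13).
  v = [12, 5, 5, 2, 2].
Step 2: syndromes of r = [4, 11, 4, 5, 3] (all sums mod 13).
  S_0 = Σ v_i r_i = 12·4 + 5·11 + 5·4 + 2·5 + 2·3 = 139 ≡ 9.
  S_1 = Σ v_i α_i r_i = 12·12·4 + 5·9·11 + 5·2·4 + 2·6·5 + 2·5·3 = 1201 ≡ 5.
  α_i^2 mod 13 = [1, 3, 4, 10, 12].
  S_2 = Σ v_i α_i^2 r_i = 12·1·4 + 5·3·11 + 5·4·4 + 2·10·5 + 2·12·3 = 465 ≡ 10.
  S = (9, 5, 10) ≠ 0, so r is not a codeword (an error is present).
Step 3: locate the error. For a single error e at position i, S_ℓ = v_i·e·α_i^ℓ, so α_err = S_1/S_0.
  S_0^{−1} = 9^{−1} = 3 (mod 13), so α_err = 5·3 = 15 ≡ 2 = α_3. Error position i = 3.
  Consistency check: S_2/S_1 = 10·8 = 80 ≡ 2 = α_err ✓ (single-error assumption holds).
Step 4: error magnitude e = S_0/v_3 = S_0·∏_{j≠3}(α_3 − α_j) = 9·8 = 72 ≡ 7 (mod 13).
Step 5: correct position 3: c_3 = r_3 − e = 4 − 7 ≡ 10 (mod 13). Hence c = [4, 11, 10, 5, 3].
  Check: interpolating c through the α_i gives m(x) = 6 + 2·x (degree < 2) with m(α_i) = c_i for every i, so c is indeed a codeword.


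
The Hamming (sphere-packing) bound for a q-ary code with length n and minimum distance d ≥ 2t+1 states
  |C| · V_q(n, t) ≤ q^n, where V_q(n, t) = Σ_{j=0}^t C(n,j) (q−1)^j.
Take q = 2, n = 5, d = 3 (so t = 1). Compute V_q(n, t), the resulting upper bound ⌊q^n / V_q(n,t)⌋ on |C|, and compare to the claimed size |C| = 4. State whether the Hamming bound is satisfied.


V_q(n, t) = 6, q^n = 32, Hamming bound = 5, |C| = 4 ≤ bound (satisfied).

Step 1: Compute V_q(n, t) = Σ_{j=0}^1 C(n, j) (q−1)^j.
  j = 0: C(5,0)·(1)^0 = 1·1 = 1.
  j = 1: C(5,1)·(1)^1 = 5·1 = 5.
  V_q(n, t) = 1 + 5 = 6.
Step 2: q^n = 2^5 = 32.
Step 3: Hamming bound ⌊q^n / V_q(n,t)⌋ = ⌊32/6⌋ = 5.
Step 4: Compare |C| = 4 to 5: satisfied.
The claimed |C| lies below the Hamming bound.


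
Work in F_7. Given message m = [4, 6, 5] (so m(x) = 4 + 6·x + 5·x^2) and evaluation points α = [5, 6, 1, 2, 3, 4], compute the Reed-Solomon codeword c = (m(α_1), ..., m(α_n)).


c = [5, 3, 1, 1, 4, 3]

Message polynomial: m(x) = 4 + 6·x + 5·x^2 (mod 7).
For each evaluation point α_i, compute m(α_i) mod 7:
  α_1 = 5: Horner steps 5 → 3 → 5, so m(5) = 5.
  α_2 = 6: Horner steps 5 → 1 → 3, so m(6) = 3.
  α_3 = 1: Horner steps 5 → 4 → 1, so m(1) = 1.
  α_4 = 2: Horner steps 5 → 2 → 1, so m(2) = 1.
  α_5 = 3: Horner steps 5 → 0 → 4, so m(3) = 4.
  α_6 = 4: Horner steps 5 → 5 → 3, so m(4) = 3.
Codeword c = [5, 3, 1, 1, 4, 3] ∈ F_7^6.


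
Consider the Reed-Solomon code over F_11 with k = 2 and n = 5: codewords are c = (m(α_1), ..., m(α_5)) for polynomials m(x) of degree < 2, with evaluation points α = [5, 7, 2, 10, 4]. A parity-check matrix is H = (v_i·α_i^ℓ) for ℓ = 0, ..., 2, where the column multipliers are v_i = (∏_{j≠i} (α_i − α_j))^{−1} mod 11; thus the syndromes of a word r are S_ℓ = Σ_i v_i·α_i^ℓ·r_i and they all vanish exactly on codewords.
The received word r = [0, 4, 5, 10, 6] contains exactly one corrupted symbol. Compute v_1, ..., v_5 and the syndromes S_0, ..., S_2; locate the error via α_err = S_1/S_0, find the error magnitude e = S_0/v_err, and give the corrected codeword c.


S = (1, 4, 5), error at position 5, error magnitude e = 8, c = [0, 4, 5, 10, 9].

Step 1: column multipliers v_i = (∏_{j≠i}(α_i − α_j))^{−1} mod 11.
  i = 1 (α = 5): (5−7)(5−2)(5−10)(5−4) = (−2)·3·(−5)·1 = 30 ≡ 8, so v_1 = 8^{−1} = 7 (mod 11).
  i = 2 (α = 7): (7−5)(7−2)(7−10)(7−4) = 2·5·(−3)·3 = −90 ≡ 9, so v_2 = 9^{−1} = 5 (mod 11).
  i = 3 (α = 2): (2−5)(2−7)(2−10)(2−4) = (−3)·(−5)·(−8)·(−2) = 240 ≡ 9, so v_3 = 9^{−1} = 5 (mod 11).
  i = 4 (α = 10): (10−5)(10−7)(10−2)(10−4) = 5·3·8·6 = 720 ≡ 5, so v_4 = 5^{−1} = 9 (mod 11).
  i = 5 (α = 4): (4−5)(4−7)(4−2)(4−10) = (−1)·(−3)·2·(−6) = −36 ≡ 8, so v_5 = 8^{−1} = 7 (mod 11).
  v = [7, 5, 5, 9, 7].
Step 2: syndromes of r = [0, 4, 5, 10, 6] (all sums mod 11).
  S_0 = Σ v_i r_i = 7·0 + 5·4 + 5·5 + 9·10 + 7·6 = 177 ≡ 1.
  S_1 = Σ v_i α_i r_i = 7·5·0 + 5·7·4 + 5·2·5 + 9·10·10 + 7·4·6 = 1258 ≡ 4.
  α_i^2 mod 11 = [3, 5, 4, 1, 5].
  S_2 = Σ v_i α_i^2 r_i = 7·3·0 + 5·5·4 + 5·4·5 + 9·1·10 + 7·5·6 = 500 ≡ 5.
  S = (1, 4, 5) ≠ 0, so r is not a codeword (an error is present).
Step 3: locate the error. For a single error e at position i, S_ℓ = v_i·e·α_i^ℓ, so α_err = S_1/S_0.
  S_0^{−1} = 1^{−1} = 1 (mod 11), so α_err = 4·1 = 4 ≡ 4 = α_5. Error position i = 5.
  Consistency check: S_2/S_1 = 5·3 = 15 ≡ 4 = α_err ✓ (single-error assumption holds).
Step 4: error magnitude e = S_0/v_5 = S_0·∏_{j≠5}(α_5 − α_j) = 1·8 = 8 ≡ 8 (mod 11).
Step 5: correct position 5: c_5 = r_5 − e = 6 − 8 ≡ 9 (mod 11). Hence c = [0, 4, 5, 10, 9].
  Check: interpolating c through the α_i gives m(x) = 1 + 2·x (degree < 2) with m(α_i) = c_i for every i, so c is indeed a codeword.


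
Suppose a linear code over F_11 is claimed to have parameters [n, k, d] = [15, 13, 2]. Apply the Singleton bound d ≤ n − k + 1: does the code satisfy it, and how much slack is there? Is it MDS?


Singleton RHS = n − k + 1 = 3, slack = 1, bound satisfied, not MDS.

Singleton bound: d ≤ n − k + 1.
Here n = 15, k = 13, so n − k + 1 = 3.
Given d = 2, check d ≤ 3: YES.
Slack = (n − k + 1) − d = 1.
The code is NOT MDS (slack = 1 > 0).
Description: the claimed parameters are [15, 13, 2]_11; such a code would be non-MDS.


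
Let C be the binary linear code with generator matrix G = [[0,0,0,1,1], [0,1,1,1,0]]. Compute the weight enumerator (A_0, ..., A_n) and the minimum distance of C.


Weight distribution: A_0 = 1, A_2 = 1, A_3 = 2. Minimum distance d = 2.

Enumerate all 2^2 = 4 messages m ∈ F_2^2.
For each, compute codeword c = mG in F_2^5, then tally its weight.
  m = 00 → c = 00000, weight = 0.
  m = 10 → c = 00011, weight = 2.
  m = 01 → c = 01110, weight = 3.
  m = 11 → c = 01101, weight = 3.
Tally weights:
  weight 0: 1 codewords.
  weight 2: 1 codewords.
  weight 3: 2 codewords.
Minimum distance d = smallest w > 0 with A_w > 0 = 2.
Sanity: Σ A_w = 4 = 2^2 = 4 ✓.


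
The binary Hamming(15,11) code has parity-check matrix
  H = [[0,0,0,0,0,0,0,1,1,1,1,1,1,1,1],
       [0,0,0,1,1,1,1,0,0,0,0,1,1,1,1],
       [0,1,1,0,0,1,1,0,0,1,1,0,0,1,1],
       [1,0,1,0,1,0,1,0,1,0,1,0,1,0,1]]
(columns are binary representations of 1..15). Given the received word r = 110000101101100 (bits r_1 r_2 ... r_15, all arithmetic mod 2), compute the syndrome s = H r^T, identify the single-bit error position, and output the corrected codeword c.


s = (0, 1, 1, 0)^T, error position = 6, corrected codeword c = 110001101101100

Compute s = H r^T mod 2 one row at a time:
  s_1 = 0 + 1 + 1 + 0 + 1 + 1 + 0 + 0 = 4 ≡ 0 (mod 2).
  s_2 = 0 + 0 + 0 + 1 + 1 + 1 + 0 + 0 = 3 ≡ 1 (mod 2).
  s_3 = 1 + 0 + 0 + 1 + 1 + 0 + 0 + 0 = 3 ≡ 1 (mod 2).
  s_4 = 1 + 0 + 0 + 1 + 1 + 0 + 1 + 0 = 4 ≡ 0 (mod 2).
s = (0, 1, 1, 0)^T — this equals column 6 of H (binary 0110), so error is at position 6.
Correct: flip bit 6 of r = 110000101101100 to get c = 110001101101100.


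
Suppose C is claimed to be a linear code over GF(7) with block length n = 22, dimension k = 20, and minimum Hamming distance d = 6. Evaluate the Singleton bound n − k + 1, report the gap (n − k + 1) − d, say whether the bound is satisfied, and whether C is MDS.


Singleton RHS = n − k + 1 = 3, slack = -3, bound violated (no such code; not MDS).

Singleton bound: d ≤ n − k + 1.
Here n = 22, k = 20, so n − k + 1 = 3.
Given d = 6, check d ≤ 3: NO.
Slack = (n − k + 1) − d = -3.
The slack is negative: d = 6 exceeds n − k + 1 = 3 by 3, so the Singleton bound is violated and no linear [22, 20, 6]_7 code can exist. In particular it is not MDS (MDS requires d = n − k + 1 exactly).
Description: the claimed parameters are [22, 20, 6]_7; such a code would be impossible (violates the Singleton bound).


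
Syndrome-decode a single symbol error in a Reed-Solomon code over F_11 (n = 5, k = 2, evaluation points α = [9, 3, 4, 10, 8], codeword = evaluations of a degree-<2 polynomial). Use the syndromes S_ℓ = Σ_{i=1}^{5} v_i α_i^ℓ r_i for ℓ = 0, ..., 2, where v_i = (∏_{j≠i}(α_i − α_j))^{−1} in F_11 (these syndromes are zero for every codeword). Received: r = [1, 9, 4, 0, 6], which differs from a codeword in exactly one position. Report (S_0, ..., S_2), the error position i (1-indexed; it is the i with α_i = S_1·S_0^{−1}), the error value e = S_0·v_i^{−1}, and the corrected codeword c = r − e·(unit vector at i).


S = (10, 1, 10), error at position 4, error magnitude e = 4, c = [1, 9, 4, 7, 6].

Step 1: column multipliers v_i = (∏_{j≠i}(α_i − α_j))^{−1} mod 11.
  i = 1 (α = 9): (9−3)(9−4)(9−10)(9−8) = 6·5·(−1)·1 = −30 ≡ 3, so v_1 = 3^{−1} = 4 (mod 11).
  i = 2 (α = 3): (3−9)(3−4)(3−10)(3−8) = (−6)·(−1)·(−7)·(−5) = 210 ≡ 1, so v_2 = 1^{−1} = 1 (mod 11).
  i = 3 (α = 4): (4−9)(4−3)(4−10)(4−8) = (−5)·1·(−6)·(−4) = −120 ≡ 1, so v_3 = 1^{−1} = 1 (mod 11).
  i = 4 (α = 10): (10−9)(10−3)(10−4)(10−8) = 1·7·6·2 = 84 ≡ 7, so v_4 = 7^{−1} = 8 (mod 11).
  i = 5 (α = 8): (8−9)(8−3)(8−4)(8−10) = (−1)·5·4·(−2) = 40 ≡ 7, so v_5 = 7^{−1} = 8 (mod 11).
  v = [4, 1, 1, 8, 8].
Step 2: syndromes of r = [1, 9, 4, 0, 6] (all sums mod 11).
  S_0 = Σ v_i r_i = 4·1 + 1·9 + 1·4 + 8·0 + 8·6 = 65 ≡ 10.
  S_1 = Σ v_i α_i r_i = 4·9·1 + 1·3·9 + 1·4·4 + 8·10·0 + 8·8·6 = 463 ≡ 1.
  α_i^2 mod 11 = [4, 9, 5, 1, 9].
  S_2 = Σ v_i α_i^2 r_i = 4·4·1 + 1·9·9 + 1·5·4 + 8·1·0 + 8·9·6 = 549 ≡ 10.
  S = (10, 1, 10) ≠ 0, so r is not a codeword (an error is present).
Step 3: locate the error. For a single error e at position i, S_ℓ = v_i·e·α_i^ℓ, so α_err = S_1/S_0.
  S_0^{−1} = 10^{−1} = 10 (mod 11), so α_err = 1·10 = 10 ≡ 10 = α_4. Error position i = 4.
  Consistency check: S_2/S_1 = 10·1 = 10 ≡ 10 = α_err ✓ (single-error assumption holds).
Step 4: error magnitude e = S_0/v_4 = S_0·∏_{j≠4}(α_4 − α_j) = 10·7 = 70 ≡ 4 (mod 11).
Step 5: correct position 4: c_4 = r_4 − e = 0 − 4 ≡ 7 (mod 11). Hence c = [1, 9, 4, 7, 6].
  Check: interpolating c through the α_i gives m(x) = 2 + 6·x (degree < 2) with m(α_i) = c_i for every i, so c is indeed a codeword.


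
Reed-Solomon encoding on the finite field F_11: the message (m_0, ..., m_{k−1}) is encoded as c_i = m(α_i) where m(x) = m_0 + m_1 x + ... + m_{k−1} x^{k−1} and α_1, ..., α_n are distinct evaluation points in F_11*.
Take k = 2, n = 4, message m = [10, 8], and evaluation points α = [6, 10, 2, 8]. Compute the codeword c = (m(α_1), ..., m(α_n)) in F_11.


c = [3, 2, 4, 8]

Message polynomial: m(x) = 10 + 8·x (mod 11).
For each evaluation point α_i, compute m(α_i) mod 11:
  α_1 = 6: Horner steps 8 → 3, so m(6) = 3.
  α_2 = 10: Horner steps 8 → 2, so m(10) = 2.
  α_3 = 2: Horner steps 8 → 4, so m(2) = 4.
  α_4 = 8: Horner steps 8 → 8, so m(8) = 8.
Codeword c = [3, 2, 4, 8] ∈ F_11^4.


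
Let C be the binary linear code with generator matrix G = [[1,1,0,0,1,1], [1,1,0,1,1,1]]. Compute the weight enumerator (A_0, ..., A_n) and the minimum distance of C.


Weight distribution: A_0 = 1, A_1 = 1, A_4 = 1, A_5 = 1. Minimum distance d = 1.

Enumerate all 2^2 = 4 messages m ∈ F_2^2.
For each, compute codeword c = mG in F_2^6, then tally its weight.
  m = 00 → c = 000000, weight = 0.
  m = 10 → c = 110011, weight = 4.
  m = 01 → c = 110111, weight = 5.
  m = 11 → c = 000100, weight = 1.
Tally weights:
  weight 0: 1 codewords.
  weight 1: 1 codewords.
  weight 4: 1 codewords.
  weight 5: 1 codewords.
Minimum distance d = smallest w > 0 with A_w > 0 = 1.
Sanity: Σ A_w = 4 = 2^2 = 4 ✓.


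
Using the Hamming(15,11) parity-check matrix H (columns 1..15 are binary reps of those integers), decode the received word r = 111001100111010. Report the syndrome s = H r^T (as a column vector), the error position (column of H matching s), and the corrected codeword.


s = (0, 0, 1, 0)^T, error position = 2, corrected codeword c = 101001100111010

Compute s = H r^T mod 2 one row at a time:
  s_1 = 0 + 0 + 1 + 1 + 1 + 0 + 1 + 0 = 4 ≡ 0 (mod 2).
  s_2 = 0 + 0 + 1 + 1 + 1 + 0 + 1 + 0 = 4 ≡ 0 (mod 2).
  s_3 = 1 + 1 + 1 + 1 + 1 + 1 + 1 + 0 = 7 ≡ 1 (mod 2).
  s_4 = 1 + 1 + 0 + 1 + 0 + 1 + 0 + 0 = 4 ≡ 0 (mod 2).
s = (0, 0, 1, 0)^T — this equals column 2 of H (binary 0010), so error is at position 2.
Correct: flip bit 2 of r = 111001100111010 to get c = 101001100111010.


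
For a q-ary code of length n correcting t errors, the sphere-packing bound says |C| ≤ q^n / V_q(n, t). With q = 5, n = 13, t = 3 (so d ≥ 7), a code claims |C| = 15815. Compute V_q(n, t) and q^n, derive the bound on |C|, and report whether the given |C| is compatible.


V_q(n, t) = 19605, q^n = 1220703125, Hamming bound = 62264, |C| = 15815 ≤ bound (satisfied).

Step 1: Compute V_q(n, t) = Σ_{j=0}^3 C(n, j) (q−1)^j.
  j = 0: C(13,0)·(4)^0 = 1·1 = 1.
  j = 1: C(13,1)·(4)^1 = 13·4 = 52.
  j = 2: C(13,2)·(4)^2 = 78·16 = 1248.
  j = 3: C(13,3)·(4)^3 = 286·64 = 18304.
  V_q(n, t) = 1 + 52 + 1248 + 18304 = 19605.
Step 2: q^n = 5^13 = 1220703125.
Step 3: Hamming bound ⌊q^n / V_q(n,t)⌋ = ⌊1220703125/19605⌋ = 62264.
Step 4: Compare |C| = 15815 to 62264: satisfied.
The claimed |C| lies below the Hamming bound.


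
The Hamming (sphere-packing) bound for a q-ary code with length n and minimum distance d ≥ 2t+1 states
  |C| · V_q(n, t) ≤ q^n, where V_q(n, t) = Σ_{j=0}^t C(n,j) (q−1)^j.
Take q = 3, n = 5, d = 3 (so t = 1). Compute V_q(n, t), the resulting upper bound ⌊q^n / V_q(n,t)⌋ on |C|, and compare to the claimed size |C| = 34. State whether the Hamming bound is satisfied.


V_q(n, t) = 11, q^n = 243, Hamming bound = 22, |C| = 34 > bound (violated).

Step 1: Compute V_q(n, t) = Σ_{j=0}^1 C(n, j) (q−1)^j.
  j = 0: C(5,0)·(2)^0 = 1·1 = 1.
  j = 1: C(5,1)·(2)^1 = 5·2 = 10.
  V_q(n, t) = 1 + 10 = 11.
Step 2: q^n = 3^5 = 243.
Step 3: Hamming bound ⌊q^n / V_q(n,t)⌋ = ⌊243/11⌋ = 22.
Step 4: Compare |C| = 34 to 22: violated.
The claimed |C| lies above the Hamming bound, so no 3-ary code of length 5 with d ≥ 3 can have 34 codewords.


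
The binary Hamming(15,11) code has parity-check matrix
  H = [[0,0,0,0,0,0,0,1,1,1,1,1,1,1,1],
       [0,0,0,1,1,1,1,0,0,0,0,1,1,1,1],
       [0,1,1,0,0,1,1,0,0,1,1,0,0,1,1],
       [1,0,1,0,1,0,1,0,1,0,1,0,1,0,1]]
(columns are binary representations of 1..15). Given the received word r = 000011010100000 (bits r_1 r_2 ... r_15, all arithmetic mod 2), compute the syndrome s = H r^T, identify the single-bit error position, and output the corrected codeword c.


s = (0, 0, 0, 1)^T, error position = 1, corrected codeword c = 100011010100000

Compute s = H r^T mod 2 one row at a time:
  s_1 = 1 + 0 + 1 + 0 + 0 + 0 + 0 + 0 = 2 ≡ 0 (mod 2).
  s_2 = 0 + 1 + 1 + 0 + 0 + 0 + 0 + 0 = 2 ≡ 0 (mod 2).
  s_3 = 0 + 0 + 1 + 0 + 1 + 0 + 0 + 0 = 2 ≡ 0 (mod 2).
  s_4 = 0 + 0 + 1 + 0 + 0 + 0 + 0 + 0 = 1 ≡ 1 (mod 2).
s = (0, 0, 0, 1)^T — this equals column 1 of H (binary 0001), so error is at position 1.
Correct: flip bit 1 of r = 000011010100000 to get c = 100011010100000.


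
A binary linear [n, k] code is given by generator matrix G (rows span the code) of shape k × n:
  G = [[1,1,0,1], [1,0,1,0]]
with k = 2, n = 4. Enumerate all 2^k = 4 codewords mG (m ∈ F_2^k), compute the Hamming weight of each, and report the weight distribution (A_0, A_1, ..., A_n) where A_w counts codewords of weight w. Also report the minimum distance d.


Weight distribution: A_0 = 1, A_2 = 1, A_3 = 2. Minimum distance d = 2.

Enumerate all 2^2 = 4 messages m ∈ F_2^2.
For each, compute codeword c = mG in F_2^4, then tally its weight.
  m = 00 → c = 0000, weight = 0.
  m = 10 → c = 1101, weight = 3.
  m = 01 → c = 1010, weight = 2.
  m = 11 → c = 0111, weight = 3.
Tally weights:
  weight 0: 1 codewords.
  weight 2: 1 codewords.
  weight 3: 2 codewords.
Minimum distance d = smallest w > 0 with A_w > 0 = 2.
Sanity: Σ A_w = 4 = 2^2 = 4 ✓.
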